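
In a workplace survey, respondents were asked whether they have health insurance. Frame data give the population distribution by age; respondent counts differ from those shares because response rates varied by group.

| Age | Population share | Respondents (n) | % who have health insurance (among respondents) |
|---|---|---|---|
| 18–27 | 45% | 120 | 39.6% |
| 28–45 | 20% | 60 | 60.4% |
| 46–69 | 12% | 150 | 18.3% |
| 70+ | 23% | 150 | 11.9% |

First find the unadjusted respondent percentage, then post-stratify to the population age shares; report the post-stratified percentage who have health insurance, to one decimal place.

Unadjusted (pooled respondent) estimate weights by respondent counts:
  (120/480)×39.6 + (60/480)×60.4 + (150/480)×18.3 + (150/480)×11.9 = 26.8875%
Post-stratifying to population shares instead:
  0.45×39.6 + 0.2×60.4 + 0.12×18.3 + 0.23×11.9 = 34.833%

34.8%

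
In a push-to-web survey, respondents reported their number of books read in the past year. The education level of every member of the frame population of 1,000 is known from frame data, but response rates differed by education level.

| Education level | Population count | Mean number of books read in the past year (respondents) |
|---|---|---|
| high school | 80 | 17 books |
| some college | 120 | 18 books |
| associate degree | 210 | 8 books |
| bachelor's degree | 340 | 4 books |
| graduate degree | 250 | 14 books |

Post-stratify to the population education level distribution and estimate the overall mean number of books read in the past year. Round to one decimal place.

10.1

Weight each group's respondent value by its population share:
  high school: (80/1,000) × 17 = 1.36
  some college: (120/1,000) × 18 = 2.16
  associate degree: (210/1,000) × 8 = 1.68
  bachelor's degree: (340/1,000) × 4 = 1.36
  graduate degree: (250/1,000) × 14 = 3.5
Post-stratified estimate = 10.06 → 10.1.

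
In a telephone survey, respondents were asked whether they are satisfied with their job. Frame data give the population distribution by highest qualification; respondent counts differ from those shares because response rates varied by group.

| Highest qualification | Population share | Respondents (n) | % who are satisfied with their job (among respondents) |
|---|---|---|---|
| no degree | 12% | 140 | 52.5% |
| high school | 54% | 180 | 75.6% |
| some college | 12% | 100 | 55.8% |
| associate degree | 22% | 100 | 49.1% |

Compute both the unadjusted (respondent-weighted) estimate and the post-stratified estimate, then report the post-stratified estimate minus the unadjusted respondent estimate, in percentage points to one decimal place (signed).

+4.1 percentage points

Without adjustment, the pooled respondent share is:
  (140/520)×52.5 + (180/520)×75.6 + (100/520)×55.8 + (100/520)×49.1 = 60.4769%
Post-stratified estimate weights by population shares:
  0.12×52.5 + 0.54×75.6 + 0.12×55.8 + 0.22×49.1 = 64.622%
Difference = 64.622 − 60.4769 = 4.1451 pp.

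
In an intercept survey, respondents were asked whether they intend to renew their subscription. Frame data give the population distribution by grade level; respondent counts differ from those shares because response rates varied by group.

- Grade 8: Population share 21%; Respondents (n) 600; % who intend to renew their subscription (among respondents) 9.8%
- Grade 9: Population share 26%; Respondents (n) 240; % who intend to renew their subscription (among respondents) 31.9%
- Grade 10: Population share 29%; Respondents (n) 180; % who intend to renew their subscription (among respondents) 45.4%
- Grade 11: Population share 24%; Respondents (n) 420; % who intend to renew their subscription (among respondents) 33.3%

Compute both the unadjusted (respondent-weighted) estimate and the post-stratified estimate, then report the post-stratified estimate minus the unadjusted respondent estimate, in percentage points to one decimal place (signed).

Naive respondent-only estimate (weights = respondent counts):
  (600/1440)×9.8 + (240/1440)×31.9 + (180/1440)×45.4 + (420/1440)×33.3 = 24.7875%
Post-stratifying to population shares instead:
  0.21×9.8 + 0.26×31.9 + 0.29×45.4 + 0.24×33.3 = 31.51%
Difference = 31.51 − 24.7875 = 6.7225 pp.

+6.7 percentage points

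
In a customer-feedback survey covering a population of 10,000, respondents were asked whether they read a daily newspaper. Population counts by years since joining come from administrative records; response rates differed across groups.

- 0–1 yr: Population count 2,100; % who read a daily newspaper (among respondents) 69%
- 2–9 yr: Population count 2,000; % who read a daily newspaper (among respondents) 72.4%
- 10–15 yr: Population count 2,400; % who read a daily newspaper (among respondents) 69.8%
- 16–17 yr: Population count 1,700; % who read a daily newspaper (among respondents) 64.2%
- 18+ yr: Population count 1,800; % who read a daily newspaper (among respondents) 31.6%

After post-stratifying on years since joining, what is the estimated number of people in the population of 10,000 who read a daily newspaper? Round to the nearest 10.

Each cell contributes its population count × the respondent rate:
  0–1 yr: 2,100 × 69% = 1449
  2–9 yr: 2,000 × 72.4% = 1448
  10–15 yr: 2,400 × 69.8% = 1675.2
  16–17 yr: 1,700 × 64.2% = 1091.4
  18+ yr: 1,800 × 31.6% = 568.8
Estimated total = 6232.4 → 6,230.

6,230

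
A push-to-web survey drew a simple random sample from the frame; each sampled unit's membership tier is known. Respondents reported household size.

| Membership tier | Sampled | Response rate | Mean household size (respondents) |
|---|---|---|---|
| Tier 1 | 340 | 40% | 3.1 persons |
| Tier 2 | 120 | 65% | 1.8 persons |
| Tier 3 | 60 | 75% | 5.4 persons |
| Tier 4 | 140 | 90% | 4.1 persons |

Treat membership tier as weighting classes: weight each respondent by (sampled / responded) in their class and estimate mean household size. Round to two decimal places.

Weighting each respondent by the inverse class response rate inflates each class back to its sampled size, so the class weight is n_sampled:
  Tier 1: 340 × 3.1 = 1054
  Tier 2: 120 × 1.8 = 216
  Tier 3: 60 × 5.4 = 324
  Tier 4: 140 × 4.1 = 574
Adjusted estimate = 2168 / 660 = 3.28485 → 3.28.

3.28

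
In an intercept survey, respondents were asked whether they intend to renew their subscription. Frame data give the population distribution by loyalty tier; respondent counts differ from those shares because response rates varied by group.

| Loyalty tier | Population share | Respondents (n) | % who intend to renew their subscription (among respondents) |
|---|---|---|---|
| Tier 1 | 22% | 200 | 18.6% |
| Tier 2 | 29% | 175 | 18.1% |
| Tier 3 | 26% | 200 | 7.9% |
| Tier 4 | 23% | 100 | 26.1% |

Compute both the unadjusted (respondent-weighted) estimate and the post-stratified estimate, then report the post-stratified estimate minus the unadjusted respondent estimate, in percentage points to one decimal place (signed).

Unadjusted (pooled respondent) estimate weights by respondent counts:
  (200/675)×18.6 + (175/675)×18.1 + (200/675)×7.9 + (100/675)×26.1 = 16.4111%
Reweighting by population loyalty tier shares:
  0.22×18.6 + 0.29×18.1 + 0.26×7.9 + 0.23×26.1 = 17.398%
Difference = 17.398 − 16.4111 = 0.9869 pp.

+1.0 percentage points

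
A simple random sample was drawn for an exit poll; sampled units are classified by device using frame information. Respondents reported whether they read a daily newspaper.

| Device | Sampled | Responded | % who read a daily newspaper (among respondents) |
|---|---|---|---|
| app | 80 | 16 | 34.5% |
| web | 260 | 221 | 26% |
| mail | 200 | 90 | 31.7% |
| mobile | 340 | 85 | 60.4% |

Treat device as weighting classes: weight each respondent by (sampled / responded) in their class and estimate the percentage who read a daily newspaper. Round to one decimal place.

Response rates by class: app 16/80 = 20%, web 221/260 = 85%, mail 90/200 = 45%, mobile 85/340 = 25%.
Each respondent's weight = sampled/responded in their class; summing within a class gives n_sampled, so:
  app: 80 × 34.5 = 2760
  web: 260 × 26 = 6760
  mail: 200 × 31.7 = 6340
  mobile: 340 × 60.4 = 20,536
Adjusted estimate = 36,396 / 880 = 41.3591 → 41.4%.

41.4%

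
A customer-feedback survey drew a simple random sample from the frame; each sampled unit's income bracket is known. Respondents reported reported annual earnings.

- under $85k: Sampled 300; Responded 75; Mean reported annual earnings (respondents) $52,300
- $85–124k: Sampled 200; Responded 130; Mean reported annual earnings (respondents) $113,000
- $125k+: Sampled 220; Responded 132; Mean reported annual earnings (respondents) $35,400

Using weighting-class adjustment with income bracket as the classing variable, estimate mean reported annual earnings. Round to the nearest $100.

$64,000

Response rates by class: under $85k 75/300 = 25%, $85–124k 130/200 = 65%, $125k+ 132/220 = 60%.
Inverse-response-rate weighting restores each class to its sampled count, so class totals weight by n_sampled:
  under $85k: 300 × 52,300 = 15,690,000
  $85–124k: 200 × 113,000 = 22,600,000
  $125k+: 220 × 35,400 = 7,788,000
Adjusted estimate = 46,078,000 / 720 = 63997.2 → $64,000.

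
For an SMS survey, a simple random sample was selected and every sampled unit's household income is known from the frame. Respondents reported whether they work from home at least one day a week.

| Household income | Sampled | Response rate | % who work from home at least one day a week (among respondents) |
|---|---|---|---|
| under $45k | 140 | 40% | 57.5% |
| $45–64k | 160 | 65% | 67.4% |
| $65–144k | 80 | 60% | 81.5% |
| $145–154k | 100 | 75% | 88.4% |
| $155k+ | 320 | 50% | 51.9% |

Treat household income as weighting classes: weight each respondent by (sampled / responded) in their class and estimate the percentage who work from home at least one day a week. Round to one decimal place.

63.5%

Inverse-response-rate weighting restores each class to its sampled count, so class totals weight by n_sampled:
  under $45k: 140 × 57.5 = 8050
  $45–64k: 160 × 67.4 = 10,784
  $65–144k: 80 × 81.5 = 6520
  $145–154k: 100 × 88.4 = 8840
  $155k+: 320 × 51.9 = 16,608
Adjusted estimate = 50,802 / 800 = 63.5025 → 63.5%.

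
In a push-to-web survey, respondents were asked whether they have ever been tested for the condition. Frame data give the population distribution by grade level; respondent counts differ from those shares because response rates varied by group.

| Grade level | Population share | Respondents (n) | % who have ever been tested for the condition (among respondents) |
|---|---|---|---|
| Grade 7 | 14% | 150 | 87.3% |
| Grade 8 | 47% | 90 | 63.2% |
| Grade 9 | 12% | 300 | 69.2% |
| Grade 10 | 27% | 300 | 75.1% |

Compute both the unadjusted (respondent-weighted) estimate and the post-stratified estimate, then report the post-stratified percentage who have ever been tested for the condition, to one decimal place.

70.5%

Naive respondent-only estimate (weights = respondent counts):
  (150/840)×87.3 + (90/840)×63.2 + (300/840)×69.2 + (300/840)×75.1 = 73.8964%
Post-stratifying to population shares instead:
  0.14×87.3 + 0.47×63.2 + 0.12×69.2 + 0.27×75.1 = 70.507%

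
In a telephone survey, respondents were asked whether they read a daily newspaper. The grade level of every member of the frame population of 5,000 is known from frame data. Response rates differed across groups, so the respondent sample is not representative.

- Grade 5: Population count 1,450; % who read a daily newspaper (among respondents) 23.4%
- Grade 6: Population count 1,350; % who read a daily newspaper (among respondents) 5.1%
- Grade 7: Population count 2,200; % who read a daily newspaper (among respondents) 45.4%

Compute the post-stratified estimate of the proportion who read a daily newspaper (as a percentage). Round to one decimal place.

Weight each group's respondent value by its population share:
  Grade 5: (1,450/5,000) × 23.4 = 6.786
  Grade 6: (1,350/5,000) × 5.1 = 1.377
  Grade 7: (2,200/5,000) × 45.4 = 19.976
Post-stratified estimate = 28.139 → 28.1%.

28.1%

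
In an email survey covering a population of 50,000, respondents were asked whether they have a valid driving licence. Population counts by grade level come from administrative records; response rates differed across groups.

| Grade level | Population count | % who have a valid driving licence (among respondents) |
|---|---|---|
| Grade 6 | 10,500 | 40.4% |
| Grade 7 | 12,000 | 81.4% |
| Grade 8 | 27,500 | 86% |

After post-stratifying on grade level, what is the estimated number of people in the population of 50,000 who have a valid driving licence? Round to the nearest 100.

Apply each group's respondent rate to its population count:
  Grade 6: 10,500 × 40.4% = 4242
  Grade 7: 12,000 × 81.4% = 9768
  Grade 8: 27,500 × 86% = 23,650
Estimated total = 37,660 → 37,700.

37,700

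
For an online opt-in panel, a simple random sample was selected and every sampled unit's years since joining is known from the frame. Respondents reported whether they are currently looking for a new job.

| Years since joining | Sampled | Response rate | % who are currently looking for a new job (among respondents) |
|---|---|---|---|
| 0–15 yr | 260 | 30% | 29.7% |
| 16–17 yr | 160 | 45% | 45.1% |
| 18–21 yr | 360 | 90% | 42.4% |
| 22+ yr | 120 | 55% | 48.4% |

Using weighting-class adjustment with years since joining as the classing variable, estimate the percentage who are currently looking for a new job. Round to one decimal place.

Weighting each respondent by the inverse class response rate inflates each class back to its sampled size, so the class weight is n_sampled:
  0–15 yr: 260 × 29.7 = 7722
  16–17 yr: 160 × 45.1 = 7216
  18–21 yr: 360 × 42.4 = 15,264
  22+ yr: 120 × 48.4 = 5808
Adjusted estimate = 36,010 / 900 = 40.0111 → 40.0%.

40.0%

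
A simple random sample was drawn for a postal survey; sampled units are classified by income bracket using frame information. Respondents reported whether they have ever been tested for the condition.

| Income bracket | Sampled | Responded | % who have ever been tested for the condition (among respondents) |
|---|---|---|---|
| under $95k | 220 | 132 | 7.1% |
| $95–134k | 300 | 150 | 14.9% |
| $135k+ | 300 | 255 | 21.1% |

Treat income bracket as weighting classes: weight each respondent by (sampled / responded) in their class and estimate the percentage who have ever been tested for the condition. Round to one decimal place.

Class response rates: under $95k 132/220 = 60%, $95–134k 150/300 = 50%, $135k+ 255/300 = 85%.
Each respondent's weight = sampled/responded in their class; summing within a class gives n_sampled, so:
  under $95k: 220 × 7.1 = 1562
  $95–134k: 300 × 14.9 = 4470
  $135k+: 300 × 21.1 = 6330
Adjusted estimate = 12,362 / 820 = 15.0756 → 15.1%.

15.1%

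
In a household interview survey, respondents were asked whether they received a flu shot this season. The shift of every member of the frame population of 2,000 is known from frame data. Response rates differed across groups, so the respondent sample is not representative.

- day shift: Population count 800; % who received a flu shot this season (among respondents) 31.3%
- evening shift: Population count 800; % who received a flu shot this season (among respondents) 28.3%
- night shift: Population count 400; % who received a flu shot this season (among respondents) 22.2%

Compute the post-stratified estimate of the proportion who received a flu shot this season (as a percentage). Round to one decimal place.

28.3%

Each cell contributes population-share × respondent value:
  day shift: (800/2,000) × 31.3 = 12.52
  evening shift: (800/2,000) × 28.3 = 11.32
  night shift: (400/2,000) × 22.2 = 4.44
Post-stratified estimate = 28.28 → 28.3%.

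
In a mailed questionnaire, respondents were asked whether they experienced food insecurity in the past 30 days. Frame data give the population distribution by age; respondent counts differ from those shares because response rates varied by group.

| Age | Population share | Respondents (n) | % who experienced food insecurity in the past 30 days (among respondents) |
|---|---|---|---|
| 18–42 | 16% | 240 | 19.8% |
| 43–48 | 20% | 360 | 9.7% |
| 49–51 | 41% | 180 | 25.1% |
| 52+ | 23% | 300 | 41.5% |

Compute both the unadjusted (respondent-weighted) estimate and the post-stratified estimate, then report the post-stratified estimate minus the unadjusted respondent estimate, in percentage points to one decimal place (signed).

+1.6 percentage points

Without adjustment, the pooled respondent share is:
  (240/1080)×19.8 + (360/1080)×9.7 + (180/1080)×25.1 + (300/1080)×41.5 = 23.3444%
Post-stratifying to population shares instead:
  0.16×19.8 + 0.2×9.7 + 0.41×25.1 + 0.23×41.5 = 24.944%
Difference = 24.944 − 23.3444 = 1.5996 pp.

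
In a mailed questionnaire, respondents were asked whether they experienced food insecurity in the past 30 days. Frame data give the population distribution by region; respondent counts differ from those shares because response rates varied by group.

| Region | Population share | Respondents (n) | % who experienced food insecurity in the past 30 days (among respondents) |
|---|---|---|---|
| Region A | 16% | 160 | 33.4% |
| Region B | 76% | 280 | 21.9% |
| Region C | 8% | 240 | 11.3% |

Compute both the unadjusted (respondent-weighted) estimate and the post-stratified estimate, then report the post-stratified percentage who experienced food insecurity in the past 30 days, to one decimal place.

22.9%

Naive respondent-only estimate (weights = respondent counts):
  (160/680)×33.4 + (280/680)×21.9 + (240/680)×11.3 = 20.8647%
Post-stratified estimate weights by population shares:
  0.16×33.4 + 0.76×21.9 + 0.08×11.3 = 22.892%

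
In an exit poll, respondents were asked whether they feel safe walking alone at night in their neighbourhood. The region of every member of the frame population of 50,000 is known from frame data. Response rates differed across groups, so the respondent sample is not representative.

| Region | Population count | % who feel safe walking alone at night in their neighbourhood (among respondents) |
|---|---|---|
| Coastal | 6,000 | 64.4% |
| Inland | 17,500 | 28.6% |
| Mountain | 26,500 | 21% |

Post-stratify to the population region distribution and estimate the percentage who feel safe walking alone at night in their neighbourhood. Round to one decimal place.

Each cell contributes population-share × respondent value:
  Coastal: (6,000/50,000) × 64.4 = 7.728
  Inland: (17,500/50,000) × 28.6 = 10.01
  Mountain: (26,500/50,000) × 21 = 11.13
Post-stratified estimate = 28.868 → 28.9%.

28.9%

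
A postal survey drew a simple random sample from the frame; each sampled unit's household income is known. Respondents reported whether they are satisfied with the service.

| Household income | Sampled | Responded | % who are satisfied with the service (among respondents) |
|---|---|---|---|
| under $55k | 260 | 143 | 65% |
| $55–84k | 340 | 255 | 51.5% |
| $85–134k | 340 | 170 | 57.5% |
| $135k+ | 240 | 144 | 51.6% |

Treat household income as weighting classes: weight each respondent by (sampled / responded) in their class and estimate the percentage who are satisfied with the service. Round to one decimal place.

Class response rates: under $55k 143/260 = 55%, $55–84k 255/340 = 75%, $85–134k 170/340 = 50%, $135k+ 144/240 = 60%.
Each respondent's weight = sampled/responded in their class; summing within a class gives n_sampled, so:
  under $55k: 260 × 65 = 16,900
  $55–84k: 340 × 51.5 = 17,510
  $85–134k: 340 × 57.5 = 19,550
  $135k+: 240 × 51.6 = 12,384
Adjusted estimate = 66,344 / 1,180 = 56.2237 → 56.2%.

56.2%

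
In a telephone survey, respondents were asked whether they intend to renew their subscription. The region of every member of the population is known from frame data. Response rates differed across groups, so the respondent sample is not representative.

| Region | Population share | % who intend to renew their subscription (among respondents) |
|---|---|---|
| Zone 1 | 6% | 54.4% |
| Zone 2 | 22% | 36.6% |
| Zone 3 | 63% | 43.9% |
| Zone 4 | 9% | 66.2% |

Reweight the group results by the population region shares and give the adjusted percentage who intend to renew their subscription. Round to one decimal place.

Weight each group's respondent value by its population share:
  Zone 1: 0.06 × 54.4 = 3.264
  Zone 2: 0.22 × 36.6 = 8.052
  Zone 3: 0.63 × 43.9 = 27.657
  Zone 4: 0.09 × 66.2 = 5.958
Post-stratified estimate = 44.931 → 44.9%.

44.9%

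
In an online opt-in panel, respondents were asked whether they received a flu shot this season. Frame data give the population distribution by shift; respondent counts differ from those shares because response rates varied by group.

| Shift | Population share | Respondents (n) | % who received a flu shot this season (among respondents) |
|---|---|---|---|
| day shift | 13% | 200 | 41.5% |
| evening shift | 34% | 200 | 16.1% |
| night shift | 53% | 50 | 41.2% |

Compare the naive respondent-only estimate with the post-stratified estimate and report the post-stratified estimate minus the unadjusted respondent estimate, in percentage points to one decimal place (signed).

Unadjusted (pooled respondent) estimate weights by respondent counts:
  (200/450)×41.5 + (200/450)×16.1 + (50/450)×41.2 = 30.1778%
Post-stratified estimate weights by population shares:
  0.13×41.5 + 0.34×16.1 + 0.53×41.2 = 32.705%
Difference = 32.705 − 30.1778 = 2.5272 pp.

+2.5 percentage points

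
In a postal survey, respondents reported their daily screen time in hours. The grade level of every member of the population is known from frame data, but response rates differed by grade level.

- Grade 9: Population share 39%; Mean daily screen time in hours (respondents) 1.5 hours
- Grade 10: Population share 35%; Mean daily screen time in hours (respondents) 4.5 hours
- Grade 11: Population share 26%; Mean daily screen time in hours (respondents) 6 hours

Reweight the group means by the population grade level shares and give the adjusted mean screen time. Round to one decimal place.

Post-stratification weights by population share, not respondent share:
  Grade 9: 0.39 × 1.5 = 0.585
  Grade 10: 0.35 × 4.5 = 1.575
  Grade 11: 0.26 × 6 = 1.56
Post-stratified estimate = 3.72 → 3.7.

3.7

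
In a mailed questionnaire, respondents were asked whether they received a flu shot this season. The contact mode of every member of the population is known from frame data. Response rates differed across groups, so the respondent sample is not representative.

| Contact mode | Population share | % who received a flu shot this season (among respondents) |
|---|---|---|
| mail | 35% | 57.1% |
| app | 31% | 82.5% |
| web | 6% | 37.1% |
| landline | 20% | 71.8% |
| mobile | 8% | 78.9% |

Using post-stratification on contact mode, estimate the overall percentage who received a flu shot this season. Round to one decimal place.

68.5%

Post-stratification weights by population share, not respondent share:
  mail: 0.35 × 57.1 = 19.985
  app: 0.31 × 82.5 = 25.575
  web: 0.06 × 37.1 = 2.226
  landline: 0.2 × 71.8 = 14.36
  mobile: 0.08 × 78.9 = 6.312
Post-stratified estimate = 68.458 → 68.5%.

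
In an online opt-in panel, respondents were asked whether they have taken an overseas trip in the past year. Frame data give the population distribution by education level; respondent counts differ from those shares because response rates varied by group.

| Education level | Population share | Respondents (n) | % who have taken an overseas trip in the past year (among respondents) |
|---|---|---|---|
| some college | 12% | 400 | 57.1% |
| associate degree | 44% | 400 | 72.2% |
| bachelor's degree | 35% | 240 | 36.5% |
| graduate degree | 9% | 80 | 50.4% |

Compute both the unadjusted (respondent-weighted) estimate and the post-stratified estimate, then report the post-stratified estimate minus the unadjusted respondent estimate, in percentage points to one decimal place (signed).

-1.7 percentage points

Naive respondent-only estimate (weights = respondent counts):
  (400/1120)×57.1 + (400/1120)×72.2 + (240/1120)×36.5 + (80/1120)×50.4 = 57.6%
Post-stratifying to population shares instead:
  0.12×57.1 + 0.44×72.2 + 0.35×36.5 + 0.09×50.4 = 55.931%
Difference = 55.931 − 57.6 = -1.669 pp.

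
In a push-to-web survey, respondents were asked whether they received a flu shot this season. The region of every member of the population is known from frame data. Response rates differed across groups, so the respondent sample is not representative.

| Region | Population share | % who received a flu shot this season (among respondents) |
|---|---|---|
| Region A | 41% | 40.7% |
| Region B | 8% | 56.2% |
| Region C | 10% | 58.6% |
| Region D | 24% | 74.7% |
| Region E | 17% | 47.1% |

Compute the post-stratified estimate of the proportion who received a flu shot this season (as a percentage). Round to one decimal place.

53.0%

Reweight to the known region distribution:
  Region A: 0.41 × 40.7 = 16.687
  Region B: 0.08 × 56.2 = 4.496
  Region C: 0.1 × 58.6 = 5.86
  Region D: 0.24 × 74.7 = 17.928
  Region E: 0.17 × 47.1 = 8.007
Post-stratified estimate = 52.978 → 53.0%.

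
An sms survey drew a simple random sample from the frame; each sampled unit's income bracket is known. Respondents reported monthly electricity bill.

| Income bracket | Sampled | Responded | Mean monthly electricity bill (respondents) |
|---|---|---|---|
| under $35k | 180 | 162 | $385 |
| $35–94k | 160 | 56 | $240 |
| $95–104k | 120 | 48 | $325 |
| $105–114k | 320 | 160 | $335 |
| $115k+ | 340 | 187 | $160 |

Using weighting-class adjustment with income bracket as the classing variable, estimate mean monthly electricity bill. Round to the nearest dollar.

Response rates by class: under $35k 162/180 = 90%, $35–94k 56/160 = 35%, $95–104k 48/120 = 40%, $105–114k 160/320 = 50%, $115k+ 187/340 = 55%.
With weight = n_sampled/n_responded per class, the weighted class total is n_sampled:
  under $35k: 180 × 385 = 69,300
  $35–94k: 160 × 240 = 38,400
  $95–104k: 120 × 325 = 39,000
  $105–114k: 320 × 335 = 107,200
  $115k+: 340 × 160 = 54,400
Adjusted estimate = 308,300 / 1,120 = 275.268 → $275.

$275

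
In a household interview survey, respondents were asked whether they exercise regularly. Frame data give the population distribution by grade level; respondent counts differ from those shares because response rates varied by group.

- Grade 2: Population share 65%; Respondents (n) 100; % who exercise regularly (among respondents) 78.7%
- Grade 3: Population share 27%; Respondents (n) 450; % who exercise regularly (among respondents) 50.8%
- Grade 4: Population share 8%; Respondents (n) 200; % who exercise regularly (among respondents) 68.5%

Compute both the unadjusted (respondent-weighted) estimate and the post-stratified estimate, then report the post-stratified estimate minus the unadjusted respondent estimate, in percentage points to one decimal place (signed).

+11.1 percentage points

Without adjustment, the pooled respondent share is:
  (100/750)×78.7 + (450/750)×50.8 + (200/750)×68.5 = 59.24%
Post-stratified estimate weights by population shares:
  0.65×78.7 + 0.27×50.8 + 0.08×68.5 = 70.351%
Difference = 70.351 − 59.24 = 11.111 pp.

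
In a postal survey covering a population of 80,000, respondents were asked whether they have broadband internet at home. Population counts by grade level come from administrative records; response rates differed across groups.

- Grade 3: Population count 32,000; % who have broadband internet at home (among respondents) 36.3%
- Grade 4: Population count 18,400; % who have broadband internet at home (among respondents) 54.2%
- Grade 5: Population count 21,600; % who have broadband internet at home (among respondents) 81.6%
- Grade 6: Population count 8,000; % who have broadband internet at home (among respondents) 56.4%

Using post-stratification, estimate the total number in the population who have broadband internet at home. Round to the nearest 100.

43,700

Estimated count per cell = population count × respondent percentage:
  Grade 3: 32,000 × 36.3% = 11,616
  Grade 4: 18,400 × 54.2% = 9972.8
  Grade 5: 21,600 × 81.6% = 17625.6
  Grade 6: 8,000 × 56.4% = 4512
Estimated total = 43726.4 → 43,700.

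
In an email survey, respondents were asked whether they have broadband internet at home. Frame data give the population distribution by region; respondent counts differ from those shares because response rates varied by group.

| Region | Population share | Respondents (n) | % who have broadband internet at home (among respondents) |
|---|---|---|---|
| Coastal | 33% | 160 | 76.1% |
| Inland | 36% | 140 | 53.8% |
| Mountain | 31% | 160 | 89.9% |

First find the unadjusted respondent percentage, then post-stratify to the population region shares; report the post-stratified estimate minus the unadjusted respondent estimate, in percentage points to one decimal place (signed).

-1.8 percentage points

Without adjustment, the pooled respondent share is:
  (160/460)×76.1 + (140/460)×53.8 + (160/460)×89.9 = 74.113%
Post-stratifying to population shares instead:
  0.33×76.1 + 0.36×53.8 + 0.31×89.9 = 72.35%
Difference = 72.35 − 74.113 = -1.763 pp.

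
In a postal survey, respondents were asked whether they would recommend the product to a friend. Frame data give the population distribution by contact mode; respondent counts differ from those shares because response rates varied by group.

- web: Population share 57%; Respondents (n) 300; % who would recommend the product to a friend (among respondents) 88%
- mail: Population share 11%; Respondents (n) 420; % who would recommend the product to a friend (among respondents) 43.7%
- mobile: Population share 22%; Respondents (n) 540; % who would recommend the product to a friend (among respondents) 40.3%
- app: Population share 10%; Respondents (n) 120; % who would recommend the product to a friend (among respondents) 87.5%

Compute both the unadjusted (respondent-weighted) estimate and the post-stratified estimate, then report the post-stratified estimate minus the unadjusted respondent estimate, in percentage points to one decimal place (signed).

Unadjusted (pooled respondent) estimate weights by respondent counts:
  (300/1380)×88 + (420/1380)×43.7 + (540/1380)×40.3 + (120/1380)×87.5 = 55.8087%
Post-stratified estimate weights by population shares:
  0.57×88 + 0.11×43.7 + 0.22×40.3 + 0.1×87.5 = 72.583%
Difference = 72.583 − 55.8087 = 16.7743 pp.

+16.8 percentage points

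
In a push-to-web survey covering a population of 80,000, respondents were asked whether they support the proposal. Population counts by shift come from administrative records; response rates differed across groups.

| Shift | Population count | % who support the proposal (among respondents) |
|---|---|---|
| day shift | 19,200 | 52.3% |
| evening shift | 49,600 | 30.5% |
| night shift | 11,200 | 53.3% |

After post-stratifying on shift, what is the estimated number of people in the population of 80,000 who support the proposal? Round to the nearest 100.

Each cell contributes its population count × the respondent rate:
  day shift: 19,200 × 52.3% = 10041.6
  evening shift: 49,600 × 30.5% = 15,128
  night shift: 11,200 × 53.3% = 5969.6
Estimated total = 31139.2 → 31,100.

31,100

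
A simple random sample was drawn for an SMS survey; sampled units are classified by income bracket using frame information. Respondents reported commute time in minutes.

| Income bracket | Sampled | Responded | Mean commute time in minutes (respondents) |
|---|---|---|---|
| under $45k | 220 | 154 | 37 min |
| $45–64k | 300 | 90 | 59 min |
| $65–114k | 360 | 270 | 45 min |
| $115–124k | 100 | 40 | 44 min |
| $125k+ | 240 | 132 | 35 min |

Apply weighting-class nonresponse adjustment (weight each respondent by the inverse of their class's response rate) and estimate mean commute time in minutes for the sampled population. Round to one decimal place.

45.0

Response rates by class: under $45k 154/220 = 70%, $45–64k 90/300 = 30%, $65–114k 270/360 = 75%, $115–124k 40/100 = 40%, $125k+ 132/240 = 55%.
Weighting each respondent by the inverse class response rate inflates each class back to its sampled size, so the class weight is n_sampled:
  under $45k: 220 × 37 = 8140
  $45–64k: 300 × 59 = 17,700
  $65–114k: 360 × 45 = 16,200
  $115–124k: 100 × 44 = 4400
  $125k+: 240 × 35 = 8400
Adjusted estimate = 54,840 / 1,220 = 44.9508 → 45.0.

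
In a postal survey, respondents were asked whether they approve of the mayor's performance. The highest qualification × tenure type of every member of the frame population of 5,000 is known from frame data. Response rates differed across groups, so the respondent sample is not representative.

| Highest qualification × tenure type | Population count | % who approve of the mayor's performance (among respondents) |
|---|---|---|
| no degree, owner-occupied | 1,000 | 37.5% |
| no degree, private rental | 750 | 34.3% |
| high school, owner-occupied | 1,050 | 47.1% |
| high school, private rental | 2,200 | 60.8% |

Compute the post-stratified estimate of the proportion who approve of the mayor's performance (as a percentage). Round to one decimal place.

Each cell contributes population-share × respondent value:
  no degree, owner-occupied: (1,000/5,000) × 37.5 = 7.5
  no degree, private rental: (750/5,000) × 34.3 = 5.145
  high school, owner-occupied: (1,050/5,000) × 47.1 = 9.891
  high school, private rental: (2,200/5,000) × 60.8 = 26.752
Post-stratified estimate = 49.288 → 49.3%.

49.3%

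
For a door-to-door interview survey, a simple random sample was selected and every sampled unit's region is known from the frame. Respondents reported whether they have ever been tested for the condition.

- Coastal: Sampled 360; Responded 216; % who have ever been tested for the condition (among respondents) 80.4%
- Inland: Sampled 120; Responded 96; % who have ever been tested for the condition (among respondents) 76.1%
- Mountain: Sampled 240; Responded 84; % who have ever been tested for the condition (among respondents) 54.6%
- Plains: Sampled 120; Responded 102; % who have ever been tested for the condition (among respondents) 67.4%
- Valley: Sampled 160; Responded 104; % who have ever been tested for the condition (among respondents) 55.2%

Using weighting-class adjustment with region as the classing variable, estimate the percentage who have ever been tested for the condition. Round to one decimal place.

68.1%

Class response rates: Coastal 216/360 = 60%, Inland 96/120 = 80%, Mountain 84/240 = 35%, Plains 102/120 = 85%, Valley 104/160 = 65%.
With weight = n_sampled/n_responded per class, the weighted class total is n_sampled:
  Coastal: 360 × 80.4 = 28944
  Inland: 120 × 76.1 = 9132
  Mountain: 240 × 54.6 = 13,104
  Plains: 120 × 67.4 = 8088
  Valley: 160 × 55.2 = 8832
Adjusted estimate = 68,100 / 1,000 = 68.1 → 68.1%.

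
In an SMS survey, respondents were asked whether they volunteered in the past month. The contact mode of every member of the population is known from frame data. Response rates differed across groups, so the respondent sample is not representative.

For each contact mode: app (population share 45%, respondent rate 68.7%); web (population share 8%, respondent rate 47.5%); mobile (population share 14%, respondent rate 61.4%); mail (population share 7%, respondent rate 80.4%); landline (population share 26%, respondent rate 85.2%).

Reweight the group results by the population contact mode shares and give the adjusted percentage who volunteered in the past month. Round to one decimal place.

71.1%

Each cell contributes population-share × respondent value:
  app: 0.45 × 68.7 = 30.915
  web: 0.08 × 47.5 = 3.8
  mobile: 0.14 × 61.4 = 8.596
  mail: 0.07 × 80.4 = 5.628
  landline: 0.26 × 85.2 = 22.152
Post-stratified estimate = 71.091 → 71.1%.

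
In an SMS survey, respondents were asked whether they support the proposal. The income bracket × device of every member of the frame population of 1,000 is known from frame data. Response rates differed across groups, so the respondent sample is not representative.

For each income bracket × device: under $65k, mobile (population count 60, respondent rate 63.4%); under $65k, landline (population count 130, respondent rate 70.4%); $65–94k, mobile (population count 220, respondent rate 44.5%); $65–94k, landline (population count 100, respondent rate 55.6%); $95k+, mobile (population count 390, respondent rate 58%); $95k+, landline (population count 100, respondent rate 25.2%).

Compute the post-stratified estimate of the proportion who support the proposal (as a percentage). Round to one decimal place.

Reweight to the known income bracket × device distribution:
  under $65k, mobile: (60/1,000) × 63.4 = 3.804
  under $65k, landline: (130/1,000) × 70.4 = 9.152
  $65–94k, mobile: (220/1,000) × 44.5 = 9.79
  $65–94k, landline: (100/1,000) × 55.6 = 5.56
  $95k+, mobile: (390/1,000) × 58 = 22.62
  $95k+, landline: (100/1,000) × 25.2 = 2.52
Post-stratified estimate = 53.446 → 53.4%.

53.4%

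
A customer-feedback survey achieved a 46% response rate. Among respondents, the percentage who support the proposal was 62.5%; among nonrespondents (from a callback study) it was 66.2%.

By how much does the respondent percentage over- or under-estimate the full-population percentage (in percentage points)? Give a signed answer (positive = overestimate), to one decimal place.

-2.0 percentage points

Nonresponse fraction = 1 − 0.46 = 0.54.
Bias = (nonresponse fraction) × (respondent percentage − nonrespondent percentage)
     = 0.54 × (62.5 − 66.2) = 0.54 × -3.7 = -1.998.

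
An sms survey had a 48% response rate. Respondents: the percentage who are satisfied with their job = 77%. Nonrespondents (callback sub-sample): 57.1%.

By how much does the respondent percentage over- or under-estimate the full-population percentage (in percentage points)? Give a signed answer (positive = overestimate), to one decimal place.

+10.3 percentage points

Nonresponse fraction = 1 − 0.48 = 0.52.
Bias = (nonresponse fraction) × (respondent percentage − nonrespondent percentage)
     = 0.52 × (77 − 57.1) = 0.52 × 19.9 = 10.348.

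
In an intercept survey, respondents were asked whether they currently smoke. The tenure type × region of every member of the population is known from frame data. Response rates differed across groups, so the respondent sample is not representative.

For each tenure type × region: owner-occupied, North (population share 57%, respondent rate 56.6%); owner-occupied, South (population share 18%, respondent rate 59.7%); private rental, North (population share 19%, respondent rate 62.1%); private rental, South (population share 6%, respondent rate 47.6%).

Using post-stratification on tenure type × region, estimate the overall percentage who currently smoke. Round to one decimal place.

57.7%

Post-stratification weights by population share, not respondent share:
  owner-occupied, North: 0.57 × 56.6 = 32.262
  owner-occupied, South: 0.18 × 59.7 = 10.746
  private rental, North: 0.19 × 62.1 = 11.799
  private rental, South: 0.06 × 47.6 = 2.856
Post-stratified estimate = 57.663 → 57.7%.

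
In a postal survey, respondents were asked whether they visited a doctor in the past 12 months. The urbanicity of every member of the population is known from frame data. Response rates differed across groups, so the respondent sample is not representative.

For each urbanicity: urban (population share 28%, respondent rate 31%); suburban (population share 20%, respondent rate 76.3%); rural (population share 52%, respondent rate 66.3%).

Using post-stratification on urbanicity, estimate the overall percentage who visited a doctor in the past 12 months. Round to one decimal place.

58.4%

Each cell contributes population-share × respondent value:
  urban: 0.28 × 31 = 8.68
  suburban: 0.2 × 76.3 = 15.26
  rural: 0.52 × 66.3 = 34.476
Post-stratified estimate = 58.416 → 58.4%.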